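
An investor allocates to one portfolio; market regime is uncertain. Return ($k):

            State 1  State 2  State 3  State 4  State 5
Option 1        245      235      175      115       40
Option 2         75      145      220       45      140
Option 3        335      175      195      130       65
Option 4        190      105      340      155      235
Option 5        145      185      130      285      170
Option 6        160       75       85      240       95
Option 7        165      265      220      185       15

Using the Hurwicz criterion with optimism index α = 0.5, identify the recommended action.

Option 4

Option 1: 0.5·245 + 0.5·40 = 142.5
Option 2: 0.5·220 + 0.5·45 = 132.5
Option 3: 0.5·335 + 0.5·65 = 200
Option 4: 0.5·340 + 0.5·105 = 222.5
Option 5: 0.5·285 + 0.5·130 = 207.5
Option 6: 0.5·240 + 0.5·75 = 157.5
Option 7: 0.5·265 + 0.5·15 = 140
Highest Hurwicz score = 222.5 → Option 4.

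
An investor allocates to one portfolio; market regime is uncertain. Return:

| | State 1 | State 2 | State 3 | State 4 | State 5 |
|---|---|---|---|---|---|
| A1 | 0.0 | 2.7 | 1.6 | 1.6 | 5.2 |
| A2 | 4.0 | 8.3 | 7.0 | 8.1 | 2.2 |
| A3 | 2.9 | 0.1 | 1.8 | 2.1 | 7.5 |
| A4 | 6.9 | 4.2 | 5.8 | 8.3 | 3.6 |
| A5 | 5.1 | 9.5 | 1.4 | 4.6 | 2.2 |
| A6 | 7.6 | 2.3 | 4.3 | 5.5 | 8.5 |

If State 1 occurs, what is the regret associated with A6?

0.0

Best payoff under State 1 is 7.6.
Regret = 7.6 − 7.6 = 0.0.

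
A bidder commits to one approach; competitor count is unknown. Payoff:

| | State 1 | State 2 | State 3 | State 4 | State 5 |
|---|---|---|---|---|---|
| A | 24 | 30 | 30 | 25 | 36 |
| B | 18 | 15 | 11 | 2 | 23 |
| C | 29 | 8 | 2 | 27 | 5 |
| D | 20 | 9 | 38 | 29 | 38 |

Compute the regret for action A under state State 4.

Best payoff under State 4 is 29.
Regret = 29 − 25 = 4.

4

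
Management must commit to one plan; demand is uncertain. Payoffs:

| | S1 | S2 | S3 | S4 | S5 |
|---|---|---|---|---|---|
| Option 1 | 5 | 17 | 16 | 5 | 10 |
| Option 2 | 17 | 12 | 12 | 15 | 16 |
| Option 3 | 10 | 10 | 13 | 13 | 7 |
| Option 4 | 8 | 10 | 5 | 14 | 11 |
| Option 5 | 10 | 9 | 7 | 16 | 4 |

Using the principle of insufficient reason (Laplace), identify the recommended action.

Option 2

Row averages: Option 1=10.6, Option 2=14.4, Option 3=10.6, Option 4=9.6, Option 5=9.2
Highest average = 14.4 → Option 2.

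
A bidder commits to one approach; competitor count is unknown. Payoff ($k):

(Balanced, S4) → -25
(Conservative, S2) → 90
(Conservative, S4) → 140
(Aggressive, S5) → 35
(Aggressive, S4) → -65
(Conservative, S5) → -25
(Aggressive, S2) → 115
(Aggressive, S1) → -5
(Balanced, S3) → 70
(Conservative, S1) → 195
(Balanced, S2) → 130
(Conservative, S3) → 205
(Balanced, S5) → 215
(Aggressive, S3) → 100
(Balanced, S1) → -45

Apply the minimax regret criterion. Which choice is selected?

Column bests: S1=195, S2=130, S3=205, S4=140, S5=215.
Conservative regrets: 0, 40, 0, 0, 240 → max 240
Balanced regrets: 240, 0, 135, 165, 0 → max 240
Aggressive regrets: 200, 15, 105, 205, 180 → max 205
Smallest max regret = 205 → Aggressive.

Aggressive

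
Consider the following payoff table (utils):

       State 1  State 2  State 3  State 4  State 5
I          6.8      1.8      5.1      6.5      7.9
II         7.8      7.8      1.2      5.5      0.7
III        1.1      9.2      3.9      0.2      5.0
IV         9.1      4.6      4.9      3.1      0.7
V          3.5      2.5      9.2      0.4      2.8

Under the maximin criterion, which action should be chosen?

Row minima: I=1.8, II=0.7, III=0.2, IV=0.7, V=0.4
Best worst-case = 1.8 → I.

I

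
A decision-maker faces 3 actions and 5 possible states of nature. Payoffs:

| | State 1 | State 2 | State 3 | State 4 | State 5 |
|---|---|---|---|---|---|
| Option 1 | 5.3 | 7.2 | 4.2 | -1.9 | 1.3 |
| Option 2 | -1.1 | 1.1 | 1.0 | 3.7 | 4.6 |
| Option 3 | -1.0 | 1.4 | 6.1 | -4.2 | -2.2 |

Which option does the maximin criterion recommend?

Option 2

Row minima: Option 1=-1.9, Option 2=-1.1, Option 3=-4.2
Best worst-case = -1.1 → Option 2.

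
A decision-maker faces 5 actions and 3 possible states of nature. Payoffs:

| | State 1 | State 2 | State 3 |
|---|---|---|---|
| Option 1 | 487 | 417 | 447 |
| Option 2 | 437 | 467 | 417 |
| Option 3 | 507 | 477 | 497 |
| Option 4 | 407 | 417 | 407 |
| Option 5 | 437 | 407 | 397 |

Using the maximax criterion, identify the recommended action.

Row maxima: Option 1=487, Option 2=467, Option 3=507, Option 4=417, Option 5=437
Best best-case = 507 → Option 3.

Option 3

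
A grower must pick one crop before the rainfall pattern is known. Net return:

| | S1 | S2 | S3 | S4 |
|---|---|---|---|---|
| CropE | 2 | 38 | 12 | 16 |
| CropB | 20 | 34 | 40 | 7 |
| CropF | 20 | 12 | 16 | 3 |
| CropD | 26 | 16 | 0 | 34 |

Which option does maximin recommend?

CropB

Row minima: CropE=2, CropB=7, CropF=3, CropD=0
Best worst-case = 7 → CropB.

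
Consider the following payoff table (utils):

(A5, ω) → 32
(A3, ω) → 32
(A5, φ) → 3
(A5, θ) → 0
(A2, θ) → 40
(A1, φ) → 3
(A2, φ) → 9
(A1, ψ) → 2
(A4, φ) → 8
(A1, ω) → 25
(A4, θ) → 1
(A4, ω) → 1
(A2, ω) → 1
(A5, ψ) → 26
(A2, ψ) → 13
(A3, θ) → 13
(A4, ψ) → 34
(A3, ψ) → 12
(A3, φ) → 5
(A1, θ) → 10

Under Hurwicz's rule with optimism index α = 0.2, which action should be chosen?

A3

A1: 0.2·25 + 0.8·2 = 6.6
A2: 0.2·40 + 0.8·1 = 8.8
A3: 0.2·32 + 0.8·5 = 10.4
A4: 0.2·34 + 0.8·1 = 7.6
A5: 0.2·32 + 0.8·0 = 6.4
Highest Hurwicz score = 10.4 → A3.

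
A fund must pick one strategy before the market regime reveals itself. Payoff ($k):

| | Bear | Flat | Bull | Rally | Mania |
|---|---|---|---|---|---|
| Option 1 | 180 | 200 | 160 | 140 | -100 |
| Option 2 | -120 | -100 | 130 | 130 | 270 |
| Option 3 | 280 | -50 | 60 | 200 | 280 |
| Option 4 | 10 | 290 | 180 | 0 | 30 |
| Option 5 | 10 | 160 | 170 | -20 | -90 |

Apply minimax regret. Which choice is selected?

Column bests: Bear=280, Flat=290, Bull=180, Rally=200, Mania=280.
Option 1 regrets: 100, 90, 20, 60, 380 → max 380
Option 2 regrets: 400, 390, 50, 70, 10 → max 400
Option 3 regrets: 0, 340, 120, 0, 0 → max 340
Option 4 regrets: 270, 0, 0, 200, 250 → max 270
Option 5 regrets: 270, 130, 10, 220, 370 → max 370
Smallest max regret = 270 → Option 4.

Option 4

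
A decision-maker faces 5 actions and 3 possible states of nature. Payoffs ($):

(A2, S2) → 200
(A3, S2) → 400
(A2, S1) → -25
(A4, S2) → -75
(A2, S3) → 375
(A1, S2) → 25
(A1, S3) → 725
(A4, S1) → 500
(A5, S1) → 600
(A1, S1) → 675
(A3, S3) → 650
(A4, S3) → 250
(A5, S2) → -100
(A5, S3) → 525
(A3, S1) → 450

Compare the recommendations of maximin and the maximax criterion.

Row minima: A1=25, A2=-25, A3=400, A4=-75, A5=-100
Best worst-case = 400 → A3.
Row maxima: A1=725, A2=375, A3=650, A4=500, A5=600
Best best-case = 725 → A1.

maximin → A3; maximax → A1 (disagree)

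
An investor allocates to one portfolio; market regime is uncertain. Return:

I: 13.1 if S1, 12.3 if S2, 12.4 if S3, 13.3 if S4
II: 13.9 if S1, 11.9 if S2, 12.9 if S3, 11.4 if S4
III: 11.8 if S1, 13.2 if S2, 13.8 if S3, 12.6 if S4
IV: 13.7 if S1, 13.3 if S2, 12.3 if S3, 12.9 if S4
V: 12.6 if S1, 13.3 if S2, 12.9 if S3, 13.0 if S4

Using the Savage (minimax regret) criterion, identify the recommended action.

Column bests: S1=13.9, S2=13.3, S3=13.8, S4=13.3.
I regrets: 0.8, 1.0, 1.4, 0.0 → max 1.4
II regrets: 0.0, 1.4, 0.9, 1.9 → max 1.9
III regrets: 2.1, 0.1, 0.0, 0.7 → max 2.1
IV regrets: 0.2, 0.0, 1.5, 0.4 → max 1.5
V regrets: 1.3, 0.0, 0.9, 0.3 → max 1.3
Smallest max regret = 1.3 → V.

V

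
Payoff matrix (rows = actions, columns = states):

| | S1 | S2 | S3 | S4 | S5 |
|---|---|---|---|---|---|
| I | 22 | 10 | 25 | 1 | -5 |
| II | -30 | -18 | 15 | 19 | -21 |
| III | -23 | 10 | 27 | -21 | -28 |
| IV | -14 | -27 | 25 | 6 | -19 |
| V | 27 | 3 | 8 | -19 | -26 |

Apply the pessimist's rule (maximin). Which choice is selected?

Row minima: I=-5, II=-30, III=-28, IV=-27, V=-26
Best worst-case = -5 → I.

I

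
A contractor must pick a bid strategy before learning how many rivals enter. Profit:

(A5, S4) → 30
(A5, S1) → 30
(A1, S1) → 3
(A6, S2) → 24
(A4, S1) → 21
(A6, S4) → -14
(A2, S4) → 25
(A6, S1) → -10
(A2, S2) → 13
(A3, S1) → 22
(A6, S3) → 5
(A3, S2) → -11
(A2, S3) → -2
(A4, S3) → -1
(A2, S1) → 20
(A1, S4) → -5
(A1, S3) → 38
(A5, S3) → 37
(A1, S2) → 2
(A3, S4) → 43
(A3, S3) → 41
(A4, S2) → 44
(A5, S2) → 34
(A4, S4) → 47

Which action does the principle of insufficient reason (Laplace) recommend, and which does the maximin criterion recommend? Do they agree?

Row averages: A1=9.5, A2=14, A3=23.75, A4=27.75, A5=32.75, A6=1.25
Highest average = 32.75 → A5.
Row minima: A1=-5, A2=-2, A3=-11, A4=-1, A5=30, A6=-14
Best worst-case = 30 → A5.

laplace → A5; maximin → A5 (agree)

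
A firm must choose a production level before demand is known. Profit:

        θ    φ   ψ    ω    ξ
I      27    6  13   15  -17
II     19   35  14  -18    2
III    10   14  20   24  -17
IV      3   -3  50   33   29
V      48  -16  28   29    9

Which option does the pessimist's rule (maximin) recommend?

IV

Row minima: I=-17, II=-18, III=-17, IV=-3, V=-16
Best worst-case = -3 → IV.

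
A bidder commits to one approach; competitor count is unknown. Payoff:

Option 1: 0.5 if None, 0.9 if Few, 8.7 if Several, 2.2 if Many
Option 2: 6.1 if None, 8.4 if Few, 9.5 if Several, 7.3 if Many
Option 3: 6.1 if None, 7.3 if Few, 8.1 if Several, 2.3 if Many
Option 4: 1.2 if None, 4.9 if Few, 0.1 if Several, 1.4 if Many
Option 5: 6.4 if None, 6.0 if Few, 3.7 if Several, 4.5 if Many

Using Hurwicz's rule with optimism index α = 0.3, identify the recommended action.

Option 1: 0.3·8.7 + 0.7·0.5 = 2.96
Option 2: 0.3·9.5 + 0.7·6.1 = 7.12
Option 3: 0.3·8.1 + 0.7·2.3 = 4.04
Option 4: 0.3·4.9 + 0.7·0.1 = 1.54
Option 5: 0.3·6.4 + 0.7·3.7 = 4.51
Highest Hurwicz score = 7.12 → Option 2.

Option 2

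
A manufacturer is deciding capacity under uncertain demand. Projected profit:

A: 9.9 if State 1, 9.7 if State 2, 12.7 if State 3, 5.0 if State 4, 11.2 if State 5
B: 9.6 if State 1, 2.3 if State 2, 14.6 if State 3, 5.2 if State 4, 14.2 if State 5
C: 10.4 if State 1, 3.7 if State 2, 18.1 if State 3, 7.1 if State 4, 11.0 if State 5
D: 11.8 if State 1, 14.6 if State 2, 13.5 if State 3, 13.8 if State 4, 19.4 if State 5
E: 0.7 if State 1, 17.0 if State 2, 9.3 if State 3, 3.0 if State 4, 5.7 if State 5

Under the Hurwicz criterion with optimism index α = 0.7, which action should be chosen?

D

A: 0.7·12.7 + 0.3·5.0 = 10.39
B: 0.7·14.6 + 0.3·2.3 = 10.91
C: 0.7·18.1 + 0.3·3.7 = 13.78
D: 0.7·19.4 + 0.3·11.8 = 17.12
E: 0.7·17.0 + 0.3·0.7 = 12.11
Highest Hurwicz score = 17.12 → D.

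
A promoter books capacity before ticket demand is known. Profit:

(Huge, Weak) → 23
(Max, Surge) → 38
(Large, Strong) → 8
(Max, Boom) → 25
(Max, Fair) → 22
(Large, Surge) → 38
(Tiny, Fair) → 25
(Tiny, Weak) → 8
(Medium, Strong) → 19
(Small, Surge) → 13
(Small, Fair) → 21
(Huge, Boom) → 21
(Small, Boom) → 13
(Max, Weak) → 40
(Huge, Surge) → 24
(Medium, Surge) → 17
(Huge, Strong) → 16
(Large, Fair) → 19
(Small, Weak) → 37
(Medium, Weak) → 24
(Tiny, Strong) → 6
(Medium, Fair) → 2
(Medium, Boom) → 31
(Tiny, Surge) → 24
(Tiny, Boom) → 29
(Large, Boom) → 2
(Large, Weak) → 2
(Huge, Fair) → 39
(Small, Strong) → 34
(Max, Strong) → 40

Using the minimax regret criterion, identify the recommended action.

Column bests: Weak=40, Fair=39, Strong=40, Boom=31, Surge=38.
Tiny regrets: 32, 14, 34, 2, 14 → max 34
Small regrets: 3, 18, 6, 18, 25 → max 25
Medium regrets: 16, 37, 21, 0, 21 → max 37
Large regrets: 38, 20, 32, 29, 0 → max 38
Huge regrets: 17, 0, 24, 10, 14 → max 24
Max regrets: 0, 17, 0, 6, 0 → max 17
Smallest max regret = 17 → Max.

Max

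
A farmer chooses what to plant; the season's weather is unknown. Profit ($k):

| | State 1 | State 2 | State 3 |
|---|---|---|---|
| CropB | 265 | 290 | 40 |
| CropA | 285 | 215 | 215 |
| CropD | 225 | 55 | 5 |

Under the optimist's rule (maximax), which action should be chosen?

Row maxima: CropB=290, CropA=285, CropD=225
Best best-case = 290 → CropB.

CropB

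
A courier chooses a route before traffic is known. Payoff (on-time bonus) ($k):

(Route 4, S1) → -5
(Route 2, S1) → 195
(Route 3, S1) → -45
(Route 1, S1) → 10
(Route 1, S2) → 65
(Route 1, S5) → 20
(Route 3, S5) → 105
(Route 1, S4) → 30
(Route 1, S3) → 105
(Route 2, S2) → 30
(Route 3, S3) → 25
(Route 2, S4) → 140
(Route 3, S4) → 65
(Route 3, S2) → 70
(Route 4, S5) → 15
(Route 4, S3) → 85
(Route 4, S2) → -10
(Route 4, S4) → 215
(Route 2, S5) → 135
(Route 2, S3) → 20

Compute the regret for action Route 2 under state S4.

75

Best payoff under S4 is 215.
Regret = 215 − 140 = 75.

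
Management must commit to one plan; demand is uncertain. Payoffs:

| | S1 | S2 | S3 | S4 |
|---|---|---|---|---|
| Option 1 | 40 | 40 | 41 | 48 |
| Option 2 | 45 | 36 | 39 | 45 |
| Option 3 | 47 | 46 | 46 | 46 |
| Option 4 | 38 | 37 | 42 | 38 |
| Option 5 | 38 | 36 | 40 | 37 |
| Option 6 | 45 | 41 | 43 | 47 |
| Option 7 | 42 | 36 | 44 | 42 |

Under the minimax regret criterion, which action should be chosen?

Option 3

Column bests: S1=47, S2=46, S3=46, S4=48.
Option 1 regrets: 7, 6, 5, 0 → max 7
Option 2 regrets: 2, 10, 7, 3 → max 10
Option 3 regrets: 0, 0, 0, 2 → max 2
Option 4 regrets: 9, 9, 4, 10 → max 10
Option 5 regrets: 9, 10, 6, 11 → max 11
Option 6 regrets: 2, 5, 3, 1 → max 5
Option 7 regrets: 5, 10, 2, 6 → max 10
Smallest max regret = 2 → Option 3.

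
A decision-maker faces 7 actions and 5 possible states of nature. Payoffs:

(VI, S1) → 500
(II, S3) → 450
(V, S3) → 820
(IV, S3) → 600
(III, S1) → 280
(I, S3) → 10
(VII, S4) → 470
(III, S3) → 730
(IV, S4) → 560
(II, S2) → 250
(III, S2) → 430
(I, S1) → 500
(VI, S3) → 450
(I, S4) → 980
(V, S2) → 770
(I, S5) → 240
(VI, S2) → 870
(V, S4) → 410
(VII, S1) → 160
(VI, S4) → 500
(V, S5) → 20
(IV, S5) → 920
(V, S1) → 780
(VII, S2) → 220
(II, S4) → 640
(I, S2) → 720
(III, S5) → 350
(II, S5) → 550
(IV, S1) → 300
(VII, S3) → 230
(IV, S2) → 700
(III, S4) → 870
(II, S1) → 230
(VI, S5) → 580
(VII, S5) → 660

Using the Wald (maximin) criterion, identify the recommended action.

VI

Row minima: I=10, II=230, III=280, IV=300, V=20, VI=450, VII=160
Best worst-case = 450 → VI.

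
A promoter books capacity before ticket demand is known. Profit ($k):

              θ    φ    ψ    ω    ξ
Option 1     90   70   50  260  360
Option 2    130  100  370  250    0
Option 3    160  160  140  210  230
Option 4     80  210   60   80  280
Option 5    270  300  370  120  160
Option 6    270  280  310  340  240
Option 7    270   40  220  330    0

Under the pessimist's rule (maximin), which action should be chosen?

Row minima: Option 1=50, Option 2=0, Option 3=140, Option 4=60, Option 5=120, Option 6=240, Option 7=0
Best worst-case = 240 → Option 6.

Option 6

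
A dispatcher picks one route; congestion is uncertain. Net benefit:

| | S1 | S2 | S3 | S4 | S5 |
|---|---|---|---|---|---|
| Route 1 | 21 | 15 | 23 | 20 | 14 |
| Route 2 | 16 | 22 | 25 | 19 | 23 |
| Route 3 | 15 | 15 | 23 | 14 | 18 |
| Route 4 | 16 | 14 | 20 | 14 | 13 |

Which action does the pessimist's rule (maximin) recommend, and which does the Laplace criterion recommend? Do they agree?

maximin → Route 2; laplace → Route 2 (agree)

Row minima: Route 1=14, Route 2=16, Route 3=14, Route 4=13
Best worst-case = 16 → Route 2.
Row averages: Route 1=18.6, Route 2=21, Route 3=17, Route 4=15.4
Highest average = 21 → Route 2.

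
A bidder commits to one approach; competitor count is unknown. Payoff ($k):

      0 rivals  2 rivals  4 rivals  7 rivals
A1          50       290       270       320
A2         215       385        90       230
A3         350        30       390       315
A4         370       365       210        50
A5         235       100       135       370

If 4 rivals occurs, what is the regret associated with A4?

180

Best payoff under 4 rivals is 390.
Regret = 390 − 210 = 180.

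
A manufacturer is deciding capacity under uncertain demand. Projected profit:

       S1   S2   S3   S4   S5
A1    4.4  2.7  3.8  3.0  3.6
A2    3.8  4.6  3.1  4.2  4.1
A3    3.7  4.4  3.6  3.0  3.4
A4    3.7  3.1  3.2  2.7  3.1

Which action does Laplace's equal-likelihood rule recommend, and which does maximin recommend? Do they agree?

laplace → A2; maximin → A2 (agree)

Row averages: A1=3.5, A2=3.96, A3=3.62, A4=3.16
Highest average = 3.96 → A2.
Row minima: A1=2.7, A2=3.1, A3=3.0, A4=2.7
Best worst-case = 3.1 → A2.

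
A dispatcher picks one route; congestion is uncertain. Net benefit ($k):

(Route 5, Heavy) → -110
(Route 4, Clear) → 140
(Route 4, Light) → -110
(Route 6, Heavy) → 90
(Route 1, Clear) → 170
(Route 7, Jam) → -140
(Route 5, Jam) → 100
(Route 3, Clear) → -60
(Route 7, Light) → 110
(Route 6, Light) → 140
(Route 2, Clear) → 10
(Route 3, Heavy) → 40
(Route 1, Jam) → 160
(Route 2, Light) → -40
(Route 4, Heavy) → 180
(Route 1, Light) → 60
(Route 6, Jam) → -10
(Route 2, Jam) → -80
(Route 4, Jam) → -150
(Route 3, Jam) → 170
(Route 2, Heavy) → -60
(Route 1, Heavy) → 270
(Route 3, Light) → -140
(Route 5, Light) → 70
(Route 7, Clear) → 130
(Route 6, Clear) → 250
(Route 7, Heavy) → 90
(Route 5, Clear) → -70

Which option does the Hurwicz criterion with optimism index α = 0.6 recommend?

Route 1: 0.6·270 + 0.4·60 = 186
Route 2: 0.6·10 + 0.4·(-80) = -26
Route 3: 0.6·170 + 0.4·(-140) = 46
Route 4: 0.6·180 + 0.4·(-150) = 48
Route 5: 0.6·100 + 0.4·(-110) = 16
Route 6: 0.6·250 + 0.4·(-10) = 146
Route 7: 0.6·130 + 0.4·(-140) = 22
Highest Hurwicz score = 186 → Route 1.

Route 1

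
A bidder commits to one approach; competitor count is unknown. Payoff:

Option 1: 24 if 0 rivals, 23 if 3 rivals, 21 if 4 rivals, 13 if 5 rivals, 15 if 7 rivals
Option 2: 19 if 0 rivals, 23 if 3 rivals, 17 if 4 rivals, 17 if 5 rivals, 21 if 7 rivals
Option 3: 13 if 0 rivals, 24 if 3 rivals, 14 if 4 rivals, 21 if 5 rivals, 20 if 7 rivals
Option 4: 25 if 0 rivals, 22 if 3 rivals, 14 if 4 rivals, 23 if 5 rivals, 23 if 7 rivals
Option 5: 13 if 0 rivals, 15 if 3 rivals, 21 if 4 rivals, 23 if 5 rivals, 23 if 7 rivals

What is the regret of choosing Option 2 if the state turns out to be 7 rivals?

Best payoff under 7 rivals is 23.
Regret = 23 − 21 = 2.

2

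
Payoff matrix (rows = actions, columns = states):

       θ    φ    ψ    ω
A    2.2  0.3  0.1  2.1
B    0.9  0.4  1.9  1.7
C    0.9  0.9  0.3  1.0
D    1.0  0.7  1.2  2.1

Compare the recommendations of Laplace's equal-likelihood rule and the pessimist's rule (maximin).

Row averages: A=1.175, B=1.225, C=0.775, D=1.25
Highest average = 1.25 → D.
Row minima: A=0.1, B=0.4, C=0.3, D=0.7
Best worst-case = 0.7 → D.

laplace → D; maximin → D (agree)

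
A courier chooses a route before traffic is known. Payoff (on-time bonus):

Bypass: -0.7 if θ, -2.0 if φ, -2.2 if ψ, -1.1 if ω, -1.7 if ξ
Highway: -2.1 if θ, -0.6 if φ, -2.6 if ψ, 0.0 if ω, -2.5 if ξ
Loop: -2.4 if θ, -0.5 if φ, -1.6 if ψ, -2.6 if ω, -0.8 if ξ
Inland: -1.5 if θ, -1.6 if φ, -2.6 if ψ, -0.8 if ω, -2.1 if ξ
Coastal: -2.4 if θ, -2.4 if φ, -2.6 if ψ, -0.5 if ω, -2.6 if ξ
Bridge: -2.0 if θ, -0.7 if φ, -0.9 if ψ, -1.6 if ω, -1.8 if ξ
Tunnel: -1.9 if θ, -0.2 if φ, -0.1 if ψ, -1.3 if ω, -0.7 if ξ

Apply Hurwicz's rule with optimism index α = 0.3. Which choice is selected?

Bypass: 0.3·(-0.7) + 0.7·(-2.2) = -1.75
Highway: 0.3·0.0 + 0.7·(-2.6) = -1.82
Loop: 0.3·(-0.5) + 0.7·(-2.6) = -1.97
Inland: 0.3·(-0.8) + 0.7·(-2.6) = -2.06
Coastal: 0.3·(-0.5) + 0.7·(-2.6) = -1.97
Bridge: 0.3·(-0.7) + 0.7·(-2.0) = -1.61
Tunnel: 0.3·(-0.1) + 0.7·(-1.9) = -1.36
Highest Hurwicz score = -1.36 → Tunnel.

Tunnel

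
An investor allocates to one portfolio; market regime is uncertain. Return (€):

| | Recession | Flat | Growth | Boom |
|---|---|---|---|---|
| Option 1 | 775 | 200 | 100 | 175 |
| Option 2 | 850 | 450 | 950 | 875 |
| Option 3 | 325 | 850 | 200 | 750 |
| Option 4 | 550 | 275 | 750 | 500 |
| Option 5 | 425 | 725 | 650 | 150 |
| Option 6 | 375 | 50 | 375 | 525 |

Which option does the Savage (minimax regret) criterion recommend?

Option 2

Column bests: Recession=850, Flat=850, Growth=950, Boom=875.
Option 1 regrets: 75, 650, 850, 700 → max 850
Option 2 regrets: 0, 400, 0, 0 → max 400
Option 3 regrets: 525, 0, 750, 125 → max 750
Option 4 regrets: 300, 575, 200, 375 → max 575
Option 5 regrets: 425, 125, 300, 725 → max 725
Option 6 regrets: 475, 800, 575, 350 → max 800
Smallest max regret = 400 → Option 2.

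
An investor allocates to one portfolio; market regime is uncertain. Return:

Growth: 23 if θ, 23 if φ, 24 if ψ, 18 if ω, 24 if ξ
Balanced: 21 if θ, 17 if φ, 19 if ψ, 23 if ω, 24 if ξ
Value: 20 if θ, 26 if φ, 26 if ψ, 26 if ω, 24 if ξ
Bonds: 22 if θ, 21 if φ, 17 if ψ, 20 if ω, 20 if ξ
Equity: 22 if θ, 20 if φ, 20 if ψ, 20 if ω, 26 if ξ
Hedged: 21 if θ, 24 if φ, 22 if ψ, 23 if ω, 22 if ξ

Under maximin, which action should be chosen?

Row minima: Growth=18, Balanced=17, Value=20, Bonds=17, Equity=20, Hedged=21
Best worst-case = 21 → Hedged.

Hedged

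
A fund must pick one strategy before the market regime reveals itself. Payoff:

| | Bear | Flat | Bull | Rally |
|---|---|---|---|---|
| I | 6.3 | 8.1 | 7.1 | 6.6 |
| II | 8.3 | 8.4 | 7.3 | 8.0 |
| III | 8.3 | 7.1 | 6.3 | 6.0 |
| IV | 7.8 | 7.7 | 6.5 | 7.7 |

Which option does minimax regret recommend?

Column bests: Bear=8.3, Flat=8.4, Bull=7.3, Rally=8.0.
I regrets: 2.0, 0.3, 0.2, 1.4 → max 2.0
II regrets: 0.0, 0.0, 0.0, 0.0 → max 0.0
III regrets: 0.0, 1.3, 1.0, 2.0 → max 2.0
IV regrets: 0.5, 0.7, 0.8, 0.3 → max 0.8
Smallest max regret = 0.0 → II.

II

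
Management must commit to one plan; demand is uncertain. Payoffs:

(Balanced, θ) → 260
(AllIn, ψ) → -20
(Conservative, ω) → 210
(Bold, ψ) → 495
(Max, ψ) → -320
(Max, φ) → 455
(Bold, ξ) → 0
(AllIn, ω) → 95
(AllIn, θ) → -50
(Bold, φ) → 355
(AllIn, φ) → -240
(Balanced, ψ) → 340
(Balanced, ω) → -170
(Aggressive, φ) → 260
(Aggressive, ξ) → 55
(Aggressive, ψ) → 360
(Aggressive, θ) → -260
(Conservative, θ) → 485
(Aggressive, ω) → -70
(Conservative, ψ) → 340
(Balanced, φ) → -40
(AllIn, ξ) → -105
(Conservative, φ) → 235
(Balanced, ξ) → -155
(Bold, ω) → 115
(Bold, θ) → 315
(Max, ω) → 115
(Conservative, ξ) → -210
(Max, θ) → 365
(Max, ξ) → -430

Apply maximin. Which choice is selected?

Bold

Row minima: Conservative=-210, Balanced=-170, Aggressive=-260, Bold=0, AllIn=-240, Max=-430
Best worst-case = 0 → Bold.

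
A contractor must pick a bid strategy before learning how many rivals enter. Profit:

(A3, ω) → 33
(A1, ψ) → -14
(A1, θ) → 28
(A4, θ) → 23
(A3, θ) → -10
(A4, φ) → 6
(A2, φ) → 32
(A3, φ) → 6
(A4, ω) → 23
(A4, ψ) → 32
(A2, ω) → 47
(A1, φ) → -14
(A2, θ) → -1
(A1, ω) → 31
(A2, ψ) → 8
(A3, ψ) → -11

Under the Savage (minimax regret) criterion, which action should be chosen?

A4

Column bests: θ=28, φ=32, ψ=32, ω=47.
A1 regrets: 0, 46, 46, 16 → max 46
A2 regrets: 29, 0, 24, 0 → max 29
A3 regrets: 38, 26, 43, 14 → max 43
A4 regrets: 5, 26, 0, 24 → max 26
Smallest max regret = 26 → A4.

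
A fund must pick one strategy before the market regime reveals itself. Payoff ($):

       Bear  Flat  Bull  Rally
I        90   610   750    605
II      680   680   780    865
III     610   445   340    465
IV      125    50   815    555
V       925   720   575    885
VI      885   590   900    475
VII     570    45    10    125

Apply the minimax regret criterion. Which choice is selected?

II

Column bests: Bear=925, Flat=720, Bull=900, Rally=885.
I regrets: 835, 110, 150, 280 → max 835
II regrets: 245, 40, 120, 20 → max 245
III regrets: 315, 275, 560, 420 → max 560
IV regrets: 800, 670, 85, 330 → max 800
V regrets: 0, 0, 325, 0 → max 325
VI regrets: 40, 130, 0, 410 → max 410
VII regrets: 355, 675, 890, 760 → max 890
Smallest max regret = 245 → II.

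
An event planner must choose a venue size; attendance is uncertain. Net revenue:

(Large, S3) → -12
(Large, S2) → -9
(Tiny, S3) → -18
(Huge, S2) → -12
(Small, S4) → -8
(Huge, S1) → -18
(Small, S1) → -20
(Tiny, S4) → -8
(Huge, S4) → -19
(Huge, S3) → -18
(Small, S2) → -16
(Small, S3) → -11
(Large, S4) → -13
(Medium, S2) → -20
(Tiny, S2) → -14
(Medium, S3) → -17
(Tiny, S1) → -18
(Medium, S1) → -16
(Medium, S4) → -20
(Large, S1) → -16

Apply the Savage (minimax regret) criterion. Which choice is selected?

Column bests: S1=-16, S2=-9, S3=-11, S4=-8.
Tiny regrets: 2, 5, 7, 0 → max 7
Small regrets: 4, 7, 0, 0 → max 7
Medium regrets: 0, 11, 6, 12 → max 12
Large regrets: 0, 0, 1, 5 → max 5
Huge regrets: 2, 3, 7, 11 → max 11
Smallest max regret = 5 → Large.

Large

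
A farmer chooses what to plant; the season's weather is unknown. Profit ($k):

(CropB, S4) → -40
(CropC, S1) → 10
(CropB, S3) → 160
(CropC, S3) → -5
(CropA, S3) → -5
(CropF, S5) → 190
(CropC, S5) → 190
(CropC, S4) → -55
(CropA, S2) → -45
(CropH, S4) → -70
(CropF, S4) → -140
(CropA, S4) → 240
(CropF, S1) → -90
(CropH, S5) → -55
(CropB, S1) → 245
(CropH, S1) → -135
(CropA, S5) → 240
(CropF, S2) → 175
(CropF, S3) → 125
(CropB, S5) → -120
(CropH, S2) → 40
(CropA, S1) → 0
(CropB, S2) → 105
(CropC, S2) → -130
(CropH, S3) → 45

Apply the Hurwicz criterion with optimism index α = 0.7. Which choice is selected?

CropF: 0.7·190 + 0.3·(-140) = 91
CropA: 0.7·240 + 0.3·(-45) = 154.5
CropH: 0.7·45 + 0.3·(-135) = -9
CropC: 0.7·190 + 0.3·(-130) = 94
CropB: 0.7·245 + 0.3·(-120) = 135.5
Highest Hurwicz score = 154.5 → CropA.

CropA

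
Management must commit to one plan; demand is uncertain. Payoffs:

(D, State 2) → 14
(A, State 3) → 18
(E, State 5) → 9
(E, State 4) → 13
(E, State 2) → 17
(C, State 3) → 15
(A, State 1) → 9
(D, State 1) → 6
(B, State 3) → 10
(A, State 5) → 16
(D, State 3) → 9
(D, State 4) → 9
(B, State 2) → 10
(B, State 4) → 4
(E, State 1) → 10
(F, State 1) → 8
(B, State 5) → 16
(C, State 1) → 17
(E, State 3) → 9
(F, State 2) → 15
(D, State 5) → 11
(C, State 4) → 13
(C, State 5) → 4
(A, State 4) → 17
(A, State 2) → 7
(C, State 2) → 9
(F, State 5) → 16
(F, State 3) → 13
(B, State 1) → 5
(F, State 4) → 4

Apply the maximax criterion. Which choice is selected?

Row maxima: A=18, B=16, C=17, D=14, E=17, F=16
Best best-case = 18 → A.

A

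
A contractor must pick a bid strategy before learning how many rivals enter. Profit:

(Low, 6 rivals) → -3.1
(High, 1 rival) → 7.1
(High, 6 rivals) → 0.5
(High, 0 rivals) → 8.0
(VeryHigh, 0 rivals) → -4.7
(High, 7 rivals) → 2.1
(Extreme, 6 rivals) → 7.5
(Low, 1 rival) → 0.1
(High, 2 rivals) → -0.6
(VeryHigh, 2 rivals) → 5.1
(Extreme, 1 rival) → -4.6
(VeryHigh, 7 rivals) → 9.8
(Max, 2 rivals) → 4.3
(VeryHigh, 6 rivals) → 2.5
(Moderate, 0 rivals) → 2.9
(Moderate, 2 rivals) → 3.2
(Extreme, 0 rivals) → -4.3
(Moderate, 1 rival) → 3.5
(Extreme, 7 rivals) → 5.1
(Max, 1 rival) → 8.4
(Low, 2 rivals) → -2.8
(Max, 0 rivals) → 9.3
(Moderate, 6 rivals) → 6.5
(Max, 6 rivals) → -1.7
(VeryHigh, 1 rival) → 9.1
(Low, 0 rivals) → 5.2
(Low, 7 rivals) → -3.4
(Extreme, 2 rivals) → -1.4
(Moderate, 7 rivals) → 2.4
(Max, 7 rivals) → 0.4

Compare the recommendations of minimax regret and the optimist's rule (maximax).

Column bests: 0 rivals=9.3, 1 rival=9.1, 2 rivals=5.1, 6 rivals=7.5, 7 rivals=9.8.
Low regrets: 4.1, 9.0, 7.9, 10.6, 13.2 → max 13.2
Moderate regrets: 6.4, 5.6, 1.9, 1.0, 7.4 → max 7.4
High regrets: 1.3, 2.0, 5.7, 7.0, 7.7 → max 7.7
VeryHigh regrets: 14.0, 0.0, 0.0, 5.0, 0.0 → max 14.0
Extreme regrets: 13.6, 13.7, 6.5, 0.0, 4.7 → max 13.7
Max regrets: 0.0, 0.7, 0.8, 9.2, 9.4 → max 9.4
Smallest max regret = 7.4 → Moderate.
Row maxima: Low=5.2, Moderate=6.5, High=8.0, VeryHigh=9.8, Extreme=7.5, Max=9.3
Best best-case = 9.8 → VeryHigh.

minimax regret → Moderate; maximax → VeryHigh (disagree)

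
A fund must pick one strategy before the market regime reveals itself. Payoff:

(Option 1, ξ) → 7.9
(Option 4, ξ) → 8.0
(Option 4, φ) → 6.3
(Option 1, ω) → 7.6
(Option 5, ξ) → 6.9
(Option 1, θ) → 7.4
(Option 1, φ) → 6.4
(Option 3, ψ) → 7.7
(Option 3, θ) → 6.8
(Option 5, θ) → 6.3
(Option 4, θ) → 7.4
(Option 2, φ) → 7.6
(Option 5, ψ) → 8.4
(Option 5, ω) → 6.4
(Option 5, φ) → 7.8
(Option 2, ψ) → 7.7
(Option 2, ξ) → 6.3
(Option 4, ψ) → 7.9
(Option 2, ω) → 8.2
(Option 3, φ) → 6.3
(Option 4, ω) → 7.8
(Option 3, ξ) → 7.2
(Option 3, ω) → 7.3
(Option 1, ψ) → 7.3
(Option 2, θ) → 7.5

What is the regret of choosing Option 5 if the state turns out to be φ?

0.0

Best payoff under φ is 7.8.
Regret = 7.8 − 7.8 = 0.0.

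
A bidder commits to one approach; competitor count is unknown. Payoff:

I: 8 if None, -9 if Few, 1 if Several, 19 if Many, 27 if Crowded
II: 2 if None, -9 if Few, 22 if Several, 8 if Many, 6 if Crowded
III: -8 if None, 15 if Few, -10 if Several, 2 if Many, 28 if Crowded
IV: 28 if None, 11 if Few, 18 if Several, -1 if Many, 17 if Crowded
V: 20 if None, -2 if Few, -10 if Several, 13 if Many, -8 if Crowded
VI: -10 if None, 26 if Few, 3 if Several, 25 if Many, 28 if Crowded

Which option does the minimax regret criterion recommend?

IV

Column bests: None=28, Few=26, Several=22, Many=25, Crowded=28.
I regrets: 20, 35, 21, 6, 1 → max 35
II regrets: 26, 35, 0, 17, 22 → max 35
III regrets: 36, 11, 32, 23, 0 → max 36
IV regrets: 0, 15, 4, 26, 11 → max 26
V regrets: 8, 28, 32, 12, 36 → max 36
VI regrets: 38, 0, 19, 0, 0 → max 38
Smallest max regret = 26 → IV.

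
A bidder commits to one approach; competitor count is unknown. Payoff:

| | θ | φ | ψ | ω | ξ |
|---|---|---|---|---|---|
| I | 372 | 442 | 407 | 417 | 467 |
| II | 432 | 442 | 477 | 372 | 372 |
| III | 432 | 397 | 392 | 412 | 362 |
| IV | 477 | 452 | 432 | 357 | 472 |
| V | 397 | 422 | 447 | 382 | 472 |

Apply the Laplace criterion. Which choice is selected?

Row averages: I=421, II=419, III=399, IV=438, V=424
Highest average = 438 → IV.

IV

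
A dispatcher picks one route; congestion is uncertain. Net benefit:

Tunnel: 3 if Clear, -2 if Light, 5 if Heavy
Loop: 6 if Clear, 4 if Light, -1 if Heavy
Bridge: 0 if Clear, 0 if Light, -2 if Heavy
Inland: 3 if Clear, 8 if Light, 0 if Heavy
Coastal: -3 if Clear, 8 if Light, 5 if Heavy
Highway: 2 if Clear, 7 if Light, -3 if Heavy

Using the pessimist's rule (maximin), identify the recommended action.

Inland

Row minima: Tunnel=-2, Loop=-1, Bridge=-2, Inland=0, Coastal=-3, Highway=-3
Best worst-case = 0 → Inland.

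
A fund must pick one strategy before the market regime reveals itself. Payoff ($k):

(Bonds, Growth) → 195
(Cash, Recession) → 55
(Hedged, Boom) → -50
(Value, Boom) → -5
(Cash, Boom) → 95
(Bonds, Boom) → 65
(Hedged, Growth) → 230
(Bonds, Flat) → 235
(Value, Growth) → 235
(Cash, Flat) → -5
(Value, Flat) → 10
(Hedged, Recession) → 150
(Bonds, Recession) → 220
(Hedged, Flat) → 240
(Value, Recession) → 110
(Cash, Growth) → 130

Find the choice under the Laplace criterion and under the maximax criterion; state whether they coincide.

laplace → Bonds; maximax → Hedged (disagree)

Row averages: Hedged=142.5, Value=87.5, Bonds=178.75, Cash=68.75
Highest average = 178.75 → Bonds.
Row maxima: Hedged=240, Value=235, Bonds=235, Cash=130
Best best-case = 240 → Hedged.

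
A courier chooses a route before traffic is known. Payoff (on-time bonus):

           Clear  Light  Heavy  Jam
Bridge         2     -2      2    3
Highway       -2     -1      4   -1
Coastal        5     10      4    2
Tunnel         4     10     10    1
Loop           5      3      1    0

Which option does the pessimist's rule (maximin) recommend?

Row minima: Bridge=-2, Highway=-2, Coastal=2, Tunnel=1, Loop=0
Best worst-case = 2 → Coastal.

Coastal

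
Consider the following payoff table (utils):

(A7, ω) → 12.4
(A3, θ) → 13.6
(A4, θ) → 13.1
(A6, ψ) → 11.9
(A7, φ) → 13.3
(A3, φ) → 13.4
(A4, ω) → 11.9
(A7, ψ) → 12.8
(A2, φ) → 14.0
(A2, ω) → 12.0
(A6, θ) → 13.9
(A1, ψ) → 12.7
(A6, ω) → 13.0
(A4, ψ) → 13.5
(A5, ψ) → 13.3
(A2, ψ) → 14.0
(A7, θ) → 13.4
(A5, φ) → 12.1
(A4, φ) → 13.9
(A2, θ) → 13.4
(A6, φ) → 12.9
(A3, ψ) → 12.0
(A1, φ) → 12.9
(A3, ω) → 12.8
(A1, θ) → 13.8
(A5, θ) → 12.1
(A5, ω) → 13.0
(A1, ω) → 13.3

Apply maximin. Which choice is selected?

Row minima: A1=12.7, A2=12.0, A3=12.0, A4=11.9, A5=12.1, A6=11.9, A7=12.4
Best worst-case = 12.7 → A1.

A1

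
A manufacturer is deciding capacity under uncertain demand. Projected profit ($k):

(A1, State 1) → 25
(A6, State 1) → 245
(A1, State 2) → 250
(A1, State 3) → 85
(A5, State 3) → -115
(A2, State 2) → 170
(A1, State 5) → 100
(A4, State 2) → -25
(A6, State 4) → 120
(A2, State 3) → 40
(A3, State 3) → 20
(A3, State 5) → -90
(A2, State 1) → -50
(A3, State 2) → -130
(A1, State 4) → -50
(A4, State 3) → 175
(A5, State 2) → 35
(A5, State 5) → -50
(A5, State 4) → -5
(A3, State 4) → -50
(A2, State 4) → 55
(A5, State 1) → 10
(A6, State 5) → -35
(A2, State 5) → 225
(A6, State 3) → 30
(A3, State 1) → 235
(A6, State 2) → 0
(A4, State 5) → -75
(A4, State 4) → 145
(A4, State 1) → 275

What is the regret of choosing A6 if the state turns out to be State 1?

Best payoff under State 1 is 275.
Regret = 275 − 245 = 30.

30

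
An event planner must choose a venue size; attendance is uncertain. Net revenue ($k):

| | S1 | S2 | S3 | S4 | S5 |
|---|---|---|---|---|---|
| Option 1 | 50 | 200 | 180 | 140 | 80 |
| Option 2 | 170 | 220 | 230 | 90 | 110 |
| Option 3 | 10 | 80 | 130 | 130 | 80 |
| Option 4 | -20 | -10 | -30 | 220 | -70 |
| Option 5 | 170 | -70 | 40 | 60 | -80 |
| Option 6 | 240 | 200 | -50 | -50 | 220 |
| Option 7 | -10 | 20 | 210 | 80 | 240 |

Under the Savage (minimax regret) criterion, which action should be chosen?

Column bests: S1=240, S2=220, S3=230, S4=220, S5=240.
Option 1 regrets: 190, 20, 50, 80, 160 → max 190
Option 2 regrets: 70, 0, 0, 130, 130 → max 130
Option 3 regrets: 230, 140, 100, 90, 160 → max 230
Option 4 regrets: 260, 230, 260, 0, 310 → max 310
Option 5 regrets: 70, 290, 190, 160, 320 → max 320
Option 6 regrets: 0, 20, 280, 270, 20 → max 280
Option 7 regrets: 250, 200, 20, 140, 0 → max 250
Smallest max regret = 130 → Option 2.

Option 2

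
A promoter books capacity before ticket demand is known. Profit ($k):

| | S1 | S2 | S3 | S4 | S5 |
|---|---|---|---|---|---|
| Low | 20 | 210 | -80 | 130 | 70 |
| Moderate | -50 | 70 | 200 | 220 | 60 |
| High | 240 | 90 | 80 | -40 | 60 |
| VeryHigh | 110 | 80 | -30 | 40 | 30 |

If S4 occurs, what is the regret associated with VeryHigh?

Best payoff under S4 is 220.
Regret = 220 − 40 = 180.

180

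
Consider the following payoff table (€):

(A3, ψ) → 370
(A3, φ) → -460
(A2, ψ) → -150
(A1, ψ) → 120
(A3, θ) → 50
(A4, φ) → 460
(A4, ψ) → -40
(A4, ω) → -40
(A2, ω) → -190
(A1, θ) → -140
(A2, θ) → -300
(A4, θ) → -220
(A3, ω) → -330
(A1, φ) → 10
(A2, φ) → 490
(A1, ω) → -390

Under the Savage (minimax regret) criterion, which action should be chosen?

A4

Column bests: θ=50, φ=490, ψ=370, ω=-40.
A1 regrets: 190, 480, 250, 350 → max 480
A2 regrets: 350, 0, 520, 150 → max 520
A3 regrets: 0, 950, 0, 290 → max 950
A4 regrets: 270, 30, 410, 0 → max 410
Smallest max regret = 410 → A4.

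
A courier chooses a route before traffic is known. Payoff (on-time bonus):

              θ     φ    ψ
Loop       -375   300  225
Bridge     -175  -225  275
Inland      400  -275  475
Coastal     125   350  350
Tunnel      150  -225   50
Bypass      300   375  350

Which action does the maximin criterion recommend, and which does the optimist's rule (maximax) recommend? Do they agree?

Row minima: Loop=-375, Bridge=-225, Inland=-275, Coastal=125, Tunnel=-225, Bypass=300
Best worst-case = 300 → Bypass.
Row maxima: Loop=300, Bridge=275, Inland=475, Coastal=350, Tunnel=150, Bypass=375
Best best-case = 475 → Inland.

maximin → Bypass; maximax → Inland (disagree)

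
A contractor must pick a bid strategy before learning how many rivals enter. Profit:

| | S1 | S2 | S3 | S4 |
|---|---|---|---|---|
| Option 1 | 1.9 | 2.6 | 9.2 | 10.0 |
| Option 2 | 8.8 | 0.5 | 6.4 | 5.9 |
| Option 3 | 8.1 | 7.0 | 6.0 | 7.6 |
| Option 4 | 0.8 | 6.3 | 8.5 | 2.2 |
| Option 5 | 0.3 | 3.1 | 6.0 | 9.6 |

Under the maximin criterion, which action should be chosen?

Row minima: Option 1=1.9, Option 2=0.5, Option 3=6.0, Option 4=0.8, Option 5=0.3
Best worst-case = 6.0 → Option 3.

Option 3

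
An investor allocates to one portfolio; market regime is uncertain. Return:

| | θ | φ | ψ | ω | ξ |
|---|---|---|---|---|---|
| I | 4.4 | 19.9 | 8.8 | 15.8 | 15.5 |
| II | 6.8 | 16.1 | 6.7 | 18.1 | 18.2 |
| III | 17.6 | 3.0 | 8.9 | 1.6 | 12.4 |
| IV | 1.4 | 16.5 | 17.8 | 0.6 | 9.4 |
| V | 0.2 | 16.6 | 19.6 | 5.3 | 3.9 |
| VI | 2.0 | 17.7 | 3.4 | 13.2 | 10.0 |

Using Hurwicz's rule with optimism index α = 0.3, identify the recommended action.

I: 0.3·19.9 + 0.7·4.4 = 9.05
II: 0.3·18.2 + 0.7·6.7 = 10.15
III: 0.3·17.6 + 0.7·1.6 = 6.4
IV: 0.3·17.8 + 0.7·0.6 = 5.76
V: 0.3·19.6 + 0.7·0.2 = 6.02
VI: 0.3·17.7 + 0.7·2.0 = 6.71
Highest Hurwicz score = 10.15 → II.

II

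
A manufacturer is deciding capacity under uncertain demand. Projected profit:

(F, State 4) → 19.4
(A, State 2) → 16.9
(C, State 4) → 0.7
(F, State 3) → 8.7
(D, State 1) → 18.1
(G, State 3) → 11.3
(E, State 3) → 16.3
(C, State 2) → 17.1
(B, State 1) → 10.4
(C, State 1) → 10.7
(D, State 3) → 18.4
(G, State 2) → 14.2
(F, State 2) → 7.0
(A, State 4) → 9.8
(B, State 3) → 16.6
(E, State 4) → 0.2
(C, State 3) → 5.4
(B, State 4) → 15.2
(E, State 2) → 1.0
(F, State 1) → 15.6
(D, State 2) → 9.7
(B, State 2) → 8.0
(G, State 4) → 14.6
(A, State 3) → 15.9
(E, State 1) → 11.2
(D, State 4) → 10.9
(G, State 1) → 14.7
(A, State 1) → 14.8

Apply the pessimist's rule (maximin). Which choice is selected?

Row minima: A=9.8, B=8.0, C=0.7, D=9.7, E=0.2, F=7.0, G=11.3
Best worst-case = 11.3 → G.

G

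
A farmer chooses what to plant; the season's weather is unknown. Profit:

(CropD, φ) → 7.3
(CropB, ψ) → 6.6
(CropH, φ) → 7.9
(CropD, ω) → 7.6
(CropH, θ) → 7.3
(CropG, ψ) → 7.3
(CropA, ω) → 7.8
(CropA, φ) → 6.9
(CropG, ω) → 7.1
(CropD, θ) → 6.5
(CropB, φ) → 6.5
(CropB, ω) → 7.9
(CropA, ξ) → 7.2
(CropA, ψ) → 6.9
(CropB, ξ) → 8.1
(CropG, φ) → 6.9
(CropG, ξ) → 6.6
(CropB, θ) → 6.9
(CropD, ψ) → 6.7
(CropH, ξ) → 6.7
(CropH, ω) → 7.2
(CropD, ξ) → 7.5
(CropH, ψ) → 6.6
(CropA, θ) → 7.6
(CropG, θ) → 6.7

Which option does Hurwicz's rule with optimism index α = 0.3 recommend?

CropD: 0.3·7.6 + 0.7·6.5 = 6.83
CropB: 0.3·8.1 + 0.7·6.5 = 6.98
CropA: 0.3·7.8 + 0.7·6.9 = 7.17
CropH: 0.3·7.9 + 0.7·6.6 = 6.99
CropG: 0.3·7.3 + 0.7·6.6 = 6.81
Highest Hurwicz score = 7.17 → CropA.

CropA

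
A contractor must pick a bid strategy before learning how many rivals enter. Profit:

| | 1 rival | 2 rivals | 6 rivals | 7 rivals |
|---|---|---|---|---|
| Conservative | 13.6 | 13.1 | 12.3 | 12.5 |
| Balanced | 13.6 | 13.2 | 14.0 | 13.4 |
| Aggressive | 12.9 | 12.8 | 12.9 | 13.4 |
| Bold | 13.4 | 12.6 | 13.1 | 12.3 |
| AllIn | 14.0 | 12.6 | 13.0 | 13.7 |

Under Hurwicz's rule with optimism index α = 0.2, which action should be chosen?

Conservative: 0.2·13.6 + 0.8·12.3 = 12.56
Balanced: 0.2·14.0 + 0.8·13.2 = 13.36
Aggressive: 0.2·13.4 + 0.8·12.8 = 12.92
Bold: 0.2·13.4 + 0.8·12.3 = 12.52
AllIn: 0.2·14.0 + 0.8·12.6 = 12.88
Highest Hurwicz score = 13.36 → Balanced.

Balanced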